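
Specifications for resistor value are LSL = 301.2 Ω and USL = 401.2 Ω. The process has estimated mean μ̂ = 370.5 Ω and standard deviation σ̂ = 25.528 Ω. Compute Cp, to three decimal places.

0.653

Cp = (USL − LSL) / (6σ̂) = (401.2 − 301.2) / (6 × 25.528) = 100.0000 / 153.1680 = 0.6529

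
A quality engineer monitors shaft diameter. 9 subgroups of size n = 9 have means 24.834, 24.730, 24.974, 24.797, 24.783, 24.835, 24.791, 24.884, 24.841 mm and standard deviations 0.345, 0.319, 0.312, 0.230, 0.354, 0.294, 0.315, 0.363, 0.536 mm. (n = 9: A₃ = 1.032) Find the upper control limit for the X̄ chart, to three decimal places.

25.182

X̄̄ = (24.834 + 24.730 + 24.974 + 24.797 + 24.783 + 24.835 + 24.791 + 24.884 + 24.841) / 9 = 24.8299
s̄ = (0.345 + 0.319 + 0.312 + 0.230 + 0.354 + 0.294 + 0.315 + 0.363 + 0.536) / 9 = 0.3409
UCL = X̄̄ + A₃·s̄ = 24.8299 + 1.032 × 0.3409 = 25.1817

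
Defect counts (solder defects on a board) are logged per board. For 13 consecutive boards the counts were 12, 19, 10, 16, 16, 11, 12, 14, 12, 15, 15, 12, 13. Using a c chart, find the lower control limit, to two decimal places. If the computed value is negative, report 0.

2.55

c̄ = (12 + 19 + 10 + 16 + 16 + 11 + 12 + 14 + 12 + 15 + 15 + 12 + 13) / 13 = 177 / 13 = 13.6154
LCL = c̄ − 3√c̄ = 13.6154 − 3 × 3.6899 = 2.5457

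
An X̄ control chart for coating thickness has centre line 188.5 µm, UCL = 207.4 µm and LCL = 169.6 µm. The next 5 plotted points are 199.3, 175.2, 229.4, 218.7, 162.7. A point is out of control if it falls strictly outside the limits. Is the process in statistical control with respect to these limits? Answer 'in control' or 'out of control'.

Compare each point to [169.6, 207.4]: sample 3 = 229.4 > UCL; sample 4 = 218.7 > UCL; sample 5 = 162.7 < LCL.

out of control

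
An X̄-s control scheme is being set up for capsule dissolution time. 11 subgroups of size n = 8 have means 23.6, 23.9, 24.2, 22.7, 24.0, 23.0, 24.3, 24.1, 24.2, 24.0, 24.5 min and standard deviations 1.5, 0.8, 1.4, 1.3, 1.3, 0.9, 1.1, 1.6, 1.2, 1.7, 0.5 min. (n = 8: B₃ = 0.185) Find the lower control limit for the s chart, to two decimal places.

0.22

s̄ = (1.5 + 0.8 + 1.4 + 1.3 + 1.3 + 0.9 + 1.1 + 1.6 + 1.2 + 1.7 + 0.5) / 11 = 1.2091
LCL_s = B₃·s̄ = 0.185 × 1.2091 = 0.2237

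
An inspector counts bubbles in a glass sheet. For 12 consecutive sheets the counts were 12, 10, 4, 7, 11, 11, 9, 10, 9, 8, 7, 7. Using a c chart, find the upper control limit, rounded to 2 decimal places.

17.62

c̄ = (12 + 10 + 4 + 7 + 11 + 11 + 9 + 10 + 9 + 8 + 7 + 7) / 12 = 105 / 12 = 8.7500
UCL = c̄ + 3√c̄ = 8.7500 + 3 × √8.7500 = 8.7500 + 3 × 2.9580 = 17.6241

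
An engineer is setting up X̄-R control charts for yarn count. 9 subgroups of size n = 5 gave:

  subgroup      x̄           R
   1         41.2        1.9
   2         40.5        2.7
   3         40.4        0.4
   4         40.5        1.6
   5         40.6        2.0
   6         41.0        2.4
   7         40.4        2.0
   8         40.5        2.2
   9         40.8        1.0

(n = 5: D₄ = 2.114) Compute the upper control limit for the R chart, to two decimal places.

3.81

R̄ = (1.9 + 2.7 + 0.4 + 1.6 + 2.0 + 2.4 + 2.0 + 2.2 + 1.0) / 9 = 16.2000 / 9 = 1.8000
UCL_R = D₄·R̄ = 2.114 × 1.8000 = 3.8052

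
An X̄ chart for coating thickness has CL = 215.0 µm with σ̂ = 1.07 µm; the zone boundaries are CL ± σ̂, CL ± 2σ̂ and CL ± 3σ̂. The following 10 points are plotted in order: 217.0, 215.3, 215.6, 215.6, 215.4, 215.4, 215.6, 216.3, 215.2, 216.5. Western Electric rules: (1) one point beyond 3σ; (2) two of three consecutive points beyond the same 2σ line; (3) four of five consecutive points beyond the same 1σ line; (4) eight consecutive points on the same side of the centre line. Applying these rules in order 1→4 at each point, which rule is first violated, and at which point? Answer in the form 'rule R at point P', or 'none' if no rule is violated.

Zone of each point (C = within 1σ̂, B = 1σ̂–2σ̂, A = 2σ̂–3σ̂, * = beyond 3σ̂; sign = side of CL): 1:+B, 2:+C, 3:+C, 4:+C, 5:+C, 6:+C, 7:+C, 8:+B, 9:+C, 10:+B
Rule 4 (eight consecutive points on the same side of the centre line) is satisfied at point 8.

rule 4 at point 8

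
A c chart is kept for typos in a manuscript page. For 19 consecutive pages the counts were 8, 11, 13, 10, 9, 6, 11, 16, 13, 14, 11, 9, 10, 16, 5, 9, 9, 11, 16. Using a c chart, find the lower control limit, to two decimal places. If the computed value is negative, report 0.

c̄ = (8 + 11 + 13 + 10 + 9 + 6 + 11 + 16 + 13 + 14 + 11 + 9 + 10 + 16 + 5 + 9 + 9 + 11 + 16) / 19 = 207 / 19 = 10.8947
LCL = c̄ − 3√c̄ = 10.8947 − 3 × 3.3007 = 0.9926

0.99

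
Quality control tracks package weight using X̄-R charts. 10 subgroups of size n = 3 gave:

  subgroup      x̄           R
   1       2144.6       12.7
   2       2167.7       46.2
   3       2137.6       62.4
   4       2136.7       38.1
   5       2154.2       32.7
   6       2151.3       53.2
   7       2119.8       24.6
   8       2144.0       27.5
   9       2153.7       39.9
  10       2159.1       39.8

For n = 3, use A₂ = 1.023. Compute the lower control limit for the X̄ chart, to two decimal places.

2108.29

X̄̄ = (2144.6 + 2167.7 + 2137.6 + 2136.7 + 2154.2 + 2151.3 + 2119.8 + 2144.0 + 2153.7 + 2159.1) / 10 = 21468.7000 / 10 = 2146.8700
R̄ = (12.7 + 46.2 + 62.4 + 38.1 + 32.7 + 53.2 + 24.6 + 27.5 + 39.9 + 39.8) / 10 = 377.1000 / 10 = 37.7100
LCL = X̄̄ − A₂·R̄ = 2146.8700 − 1.023 × 37.7100 = 2108.2927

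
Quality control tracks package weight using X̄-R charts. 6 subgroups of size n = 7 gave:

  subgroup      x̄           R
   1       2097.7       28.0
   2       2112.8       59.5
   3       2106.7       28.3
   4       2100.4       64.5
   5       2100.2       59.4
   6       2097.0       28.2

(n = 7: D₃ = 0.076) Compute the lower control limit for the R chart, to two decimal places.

3.39

R̄ = (28.0 + 59.5 + 28.3 + 64.5 + 59.4 + 28.2) / 6 = 267.9000 / 6 = 44.6500
LCL_R = D₃·R̄ = 0.076 × 44.6500 = 3.3934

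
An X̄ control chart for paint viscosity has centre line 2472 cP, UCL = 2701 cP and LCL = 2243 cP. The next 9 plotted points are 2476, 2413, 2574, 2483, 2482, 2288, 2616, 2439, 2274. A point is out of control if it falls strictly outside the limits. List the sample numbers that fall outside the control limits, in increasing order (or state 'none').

All 9 points lie within [2243, 2701].

none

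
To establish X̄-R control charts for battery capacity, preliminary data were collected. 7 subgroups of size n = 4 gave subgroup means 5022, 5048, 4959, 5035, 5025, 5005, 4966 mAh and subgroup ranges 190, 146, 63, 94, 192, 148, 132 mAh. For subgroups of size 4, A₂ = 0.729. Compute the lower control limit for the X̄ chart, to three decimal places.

X̄̄ = (5022 + 5048 + 4959 + 5035 + 5025 + 5005 + 4966) / 7 = 35060.0000 / 7 = 5008.5714
R̄ = (190 + 146 + 63 + 94 + 192 + 148 + 132) / 7 = 965.0000 / 7 = 137.8571
LCL = X̄̄ − A₂·R̄ = 5008.5714 − 0.729 × 137.8571 = 4908.0736

4908.074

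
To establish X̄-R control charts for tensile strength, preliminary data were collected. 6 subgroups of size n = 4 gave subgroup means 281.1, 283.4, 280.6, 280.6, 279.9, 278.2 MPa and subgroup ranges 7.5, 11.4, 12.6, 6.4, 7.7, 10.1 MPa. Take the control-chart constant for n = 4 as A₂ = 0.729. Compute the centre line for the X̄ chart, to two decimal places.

X̄̄ = (281.1 + 283.4 + 280.6 + 280.6 + 279.9 + 278.2) / 6 = 1683.8000 / 6 = 280.6333
CL = X̄̄ = 280.6333

280.63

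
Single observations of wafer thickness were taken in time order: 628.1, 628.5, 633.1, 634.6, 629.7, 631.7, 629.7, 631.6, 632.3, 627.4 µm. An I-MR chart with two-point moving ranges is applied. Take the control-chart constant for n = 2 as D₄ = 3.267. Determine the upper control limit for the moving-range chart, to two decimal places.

8.31

Moving ranges: 0.4, 4.6, 1.5, 4.9, 2.0, 2.0, 1.9, 0.7, 4.9; M̄R̄ = 22.9000 / 9 = 2.5444
UCL_MR = D₄·M̄R̄ = 3.267 × 2.5444 = 8.3127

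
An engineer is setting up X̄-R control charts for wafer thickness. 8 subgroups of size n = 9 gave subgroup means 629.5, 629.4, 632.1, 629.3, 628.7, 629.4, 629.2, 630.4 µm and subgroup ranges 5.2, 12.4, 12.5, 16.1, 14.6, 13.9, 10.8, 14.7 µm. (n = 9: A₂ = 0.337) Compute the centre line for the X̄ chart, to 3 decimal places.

629.750

X̄̄ = (629.5 + 629.4 + 632.1 + 629.3 + 628.7 + 629.4 + 629.2 + 630.4) / 8 = 5038.0000 / 8 = 629.7500
CL = X̄̄ = 629.7500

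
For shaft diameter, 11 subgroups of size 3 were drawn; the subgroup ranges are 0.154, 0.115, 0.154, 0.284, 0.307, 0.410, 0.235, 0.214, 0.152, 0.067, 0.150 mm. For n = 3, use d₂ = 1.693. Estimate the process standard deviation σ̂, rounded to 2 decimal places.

0.12

R̄ = (0.154 + 0.115 + 0.154 + 0.284 + 0.307 + 0.410 + 0.235 + 0.214 + 0.152 + 0.067 + 0.150) / 11 = 0.2038
σ̂ = R̄ / d₂ = 0.2038 / 1.693 = 0.1204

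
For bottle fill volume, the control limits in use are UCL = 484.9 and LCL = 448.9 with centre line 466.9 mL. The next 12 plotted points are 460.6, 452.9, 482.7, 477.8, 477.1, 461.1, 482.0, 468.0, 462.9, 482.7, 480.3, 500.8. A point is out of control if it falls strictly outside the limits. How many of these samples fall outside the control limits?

Compare each point to [448.9, 484.9]: sample 12 = 500.8 > UCL.

1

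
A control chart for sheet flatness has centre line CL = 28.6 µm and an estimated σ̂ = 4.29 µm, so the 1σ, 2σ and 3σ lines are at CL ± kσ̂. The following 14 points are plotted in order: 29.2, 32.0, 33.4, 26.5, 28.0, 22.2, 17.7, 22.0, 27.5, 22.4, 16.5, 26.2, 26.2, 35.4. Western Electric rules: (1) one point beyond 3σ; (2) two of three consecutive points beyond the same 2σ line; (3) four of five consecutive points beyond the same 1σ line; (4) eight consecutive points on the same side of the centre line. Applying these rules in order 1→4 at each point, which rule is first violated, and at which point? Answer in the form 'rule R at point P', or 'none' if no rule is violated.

Zone of each point (C = within 1σ̂, B = 1σ̂–2σ̂, A = 2σ̂–3σ̂, * = beyond 3σ̂; sign = side of CL): 1:+C, 2:+C, 3:+B, 4:-C, 5:-C, 6:-B, 7:-A, 8:-B, 9:-C, 10:-B, 11:-A, 12:-C, 13:-C, 14:+B
Rule 3 (four of five consecutive points beyond the same 1σ limit) is satisfied at point 10.

rule 3 at point 10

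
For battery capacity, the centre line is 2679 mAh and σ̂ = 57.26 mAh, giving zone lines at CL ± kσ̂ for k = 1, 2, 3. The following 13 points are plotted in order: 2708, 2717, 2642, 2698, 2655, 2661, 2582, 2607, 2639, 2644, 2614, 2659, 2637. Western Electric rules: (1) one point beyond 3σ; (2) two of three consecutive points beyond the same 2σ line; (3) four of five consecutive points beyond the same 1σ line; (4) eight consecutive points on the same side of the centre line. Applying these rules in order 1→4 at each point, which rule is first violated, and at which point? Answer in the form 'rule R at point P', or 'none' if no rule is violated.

Zone of each point (C = within 1σ̂, B = 1σ̂–2σ̂, A = 2σ̂–3σ̂, * = beyond 3σ̂; sign = side of CL): 1:+C, 2:+C, 3:-C, 4:+C, 5:-C, 6:-C, 7:-B, 8:-B, 9:-C, 10:-C, 11:-B, 12:-C, 13:-C
Rule 4 (eight consecutive points on the same side of the centre line) is satisfied at point 12.

rule 4 at point 12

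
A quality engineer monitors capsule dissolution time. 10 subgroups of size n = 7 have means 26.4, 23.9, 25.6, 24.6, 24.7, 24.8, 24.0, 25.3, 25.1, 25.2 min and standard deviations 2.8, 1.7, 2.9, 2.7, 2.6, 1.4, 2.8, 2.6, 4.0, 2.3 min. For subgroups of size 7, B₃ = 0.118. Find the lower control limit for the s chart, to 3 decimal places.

0.304

s̄ = (2.8 + 1.7 + 2.9 + 2.7 + 2.6 + 1.4 + 2.8 + 2.6 + 4.0 + 2.3) / 10 = 2.5800
LCL_s = B₃·s̄ = 0.118 × 2.5800 = 0.3044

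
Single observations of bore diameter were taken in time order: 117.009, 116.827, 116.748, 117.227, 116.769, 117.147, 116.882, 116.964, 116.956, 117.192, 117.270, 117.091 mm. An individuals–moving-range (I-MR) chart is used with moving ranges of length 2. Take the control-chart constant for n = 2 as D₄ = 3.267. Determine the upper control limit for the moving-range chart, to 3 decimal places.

Moving ranges: 0.182, 0.079, 0.479, 0.458, 0.378, 0.265, 0.082, 0.008, 0.236, 0.078, 0.179; M̄R̄ = 2.4240 / 11 = 0.2204
UCL_MR = D₄·M̄R̄ = 3.267 × 0.2204 = 0.7199

0.720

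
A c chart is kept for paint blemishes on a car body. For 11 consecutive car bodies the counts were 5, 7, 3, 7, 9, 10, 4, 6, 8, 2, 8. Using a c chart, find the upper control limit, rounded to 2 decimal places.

c̄ = (5 + 7 + 3 + 7 + 9 + 10 + 4 + 6 + 8 + 2 + 8) / 11 = 69 / 11 = 6.2727
UCL = c̄ + 3√c̄ = 6.2727 + 3 × √6.2727 = 6.2727 + 3 × 2.5045 = 13.7864

13.79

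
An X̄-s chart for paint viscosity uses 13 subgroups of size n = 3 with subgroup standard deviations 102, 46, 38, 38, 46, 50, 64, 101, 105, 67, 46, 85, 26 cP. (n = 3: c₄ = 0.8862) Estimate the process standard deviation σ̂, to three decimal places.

s̄ = (102 + 46 + 38 + 38 + 46 + 50 + 64 + 101 + 105 + 67 + 46 + 85 + 26) / 13 = 62.6154
σ̂ = s̄ / c₄ = 62.6154 / 0.8862 = 70.6560

70.656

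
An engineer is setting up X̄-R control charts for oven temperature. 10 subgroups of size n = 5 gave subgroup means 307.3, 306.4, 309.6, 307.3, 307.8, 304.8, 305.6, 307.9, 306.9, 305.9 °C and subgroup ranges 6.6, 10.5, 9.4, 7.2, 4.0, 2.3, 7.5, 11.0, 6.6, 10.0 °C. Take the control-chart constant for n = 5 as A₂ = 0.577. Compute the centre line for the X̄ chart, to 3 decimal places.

X̄̄ = (307.3 + 306.4 + 309.6 + 307.3 + 307.8 + 304.8 + 305.6 + 307.9 + 306.9 + 305.9) / 10 = 3069.5000 / 10 = 306.9500
CL = X̄̄ = 306.9500

306.950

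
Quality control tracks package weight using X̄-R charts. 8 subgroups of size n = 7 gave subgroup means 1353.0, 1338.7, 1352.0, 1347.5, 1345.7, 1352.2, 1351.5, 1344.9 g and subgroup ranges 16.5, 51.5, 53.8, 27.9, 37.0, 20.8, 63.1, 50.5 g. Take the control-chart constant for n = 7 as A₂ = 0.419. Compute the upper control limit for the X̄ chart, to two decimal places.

1365.01

X̄̄ = (1353.0 + 1338.7 + 1352.0 + 1347.5 + 1345.7 + 1352.2 + 1351.5 + 1344.9) / 8 = 10785.5000 / 8 = 1348.1875
R̄ = (16.5 + 51.5 + 53.8 + 27.9 + 37.0 + 20.8 + 63.1 + 50.5) / 8 = 321.1000 / 8 = 40.1375
UCL = X̄̄ + A₂·R̄ = 1348.1875 + 0.419 × 40.1375 = 1365.0051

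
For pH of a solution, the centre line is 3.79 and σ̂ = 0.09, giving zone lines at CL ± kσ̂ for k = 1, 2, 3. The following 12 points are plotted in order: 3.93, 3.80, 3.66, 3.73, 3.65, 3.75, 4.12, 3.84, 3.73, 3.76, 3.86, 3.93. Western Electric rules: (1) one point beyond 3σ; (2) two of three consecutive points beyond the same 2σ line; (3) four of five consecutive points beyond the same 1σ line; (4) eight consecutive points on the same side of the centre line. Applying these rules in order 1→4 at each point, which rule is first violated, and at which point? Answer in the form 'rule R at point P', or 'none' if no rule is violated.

Zone of each point (C = within 1σ̂, B = 1σ̂–2σ̂, A = 2σ̂–3σ̂, * = beyond 3σ̂; sign = side of CL): 1:+B, 2:+C, 3:-B, 4:-C, 5:-B, 6:-C, 7:+*, 8:+C, 9:-C, 10:-C, 11:+C, 12:+B
Rule 1 (one point beyond the 3σ limits) is satisfied at point 7.

rule 1 at point 7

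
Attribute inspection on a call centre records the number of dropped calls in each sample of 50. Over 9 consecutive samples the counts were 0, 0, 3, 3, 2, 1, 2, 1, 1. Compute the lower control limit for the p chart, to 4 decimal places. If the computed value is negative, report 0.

p̄ = Σdᵢ / (k·n) = 13 / (9 × 50) = 0.02889
LCL = p̄ − 3·√(p̄(1−p̄)/n) = 0.02889 − 3 × 0.02369 = -0.04217 → 0 (negative, so LCL = 0)

0.0000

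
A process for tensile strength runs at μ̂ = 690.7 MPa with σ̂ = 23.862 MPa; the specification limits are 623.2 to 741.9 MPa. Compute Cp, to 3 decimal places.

0.829

Cp = (USL − LSL) / (6σ̂) = (741.9 − 623.2) / (6 × 23.862) = 118.7000 / 143.1720 = 0.8291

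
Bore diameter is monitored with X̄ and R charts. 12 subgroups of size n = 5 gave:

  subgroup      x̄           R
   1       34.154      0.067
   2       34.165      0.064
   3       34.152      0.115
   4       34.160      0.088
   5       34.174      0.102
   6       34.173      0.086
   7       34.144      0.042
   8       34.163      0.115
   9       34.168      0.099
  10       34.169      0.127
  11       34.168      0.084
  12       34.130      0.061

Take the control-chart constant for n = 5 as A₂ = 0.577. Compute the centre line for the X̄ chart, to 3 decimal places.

34.160

X̄̄ = (34.154 + 34.165 + 34.152 + 34.160 + 34.174 + 34.173 + 34.144 + 34.163 + 34.168 + 34.169 + 34.168 + 34.130) / 12 = 409.9200 / 12 = 34.1600
CL = X̄̄ = 34.1600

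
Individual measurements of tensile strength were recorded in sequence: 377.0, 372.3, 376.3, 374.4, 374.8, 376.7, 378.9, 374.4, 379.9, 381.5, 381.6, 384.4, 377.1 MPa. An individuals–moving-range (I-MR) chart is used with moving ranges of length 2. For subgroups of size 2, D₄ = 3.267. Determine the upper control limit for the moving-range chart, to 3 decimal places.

10.046

Moving ranges: 4.7, 4.0, 1.9, 0.4, 1.9, 2.2, 4.5, 5.5, 1.6, 0.1, 2.8, 7.3; M̄R̄ = 36.9000 / 12 = 3.0750
UCL_MR = D₄·M̄R̄ = 3.267 × 3.0750 = 10.0460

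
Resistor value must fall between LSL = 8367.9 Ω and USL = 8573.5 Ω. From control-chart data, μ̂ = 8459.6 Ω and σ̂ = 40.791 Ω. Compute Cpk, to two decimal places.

Cpu = (USL − μ̂) / (3σ̂) = (8573.5 − 8459.6) / (3 × 40.791) = 0.9308; Cpl = (μ̂ − LSL) / (3σ̂) = (8459.6 − 8367.9) / (3 × 40.791) = 0.7493; Cpk = min(Cpu, Cpl) = 0.7493

0.75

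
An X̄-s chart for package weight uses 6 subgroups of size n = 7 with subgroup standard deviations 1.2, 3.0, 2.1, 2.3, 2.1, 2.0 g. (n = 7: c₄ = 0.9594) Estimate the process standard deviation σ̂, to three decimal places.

s̄ = (1.2 + 3.0 + 2.1 + 2.3 + 2.1 + 2.0) / 6 = 2.1167
σ̂ = s̄ / c₄ = 2.1167 / 0.9594 = 2.2062

2.206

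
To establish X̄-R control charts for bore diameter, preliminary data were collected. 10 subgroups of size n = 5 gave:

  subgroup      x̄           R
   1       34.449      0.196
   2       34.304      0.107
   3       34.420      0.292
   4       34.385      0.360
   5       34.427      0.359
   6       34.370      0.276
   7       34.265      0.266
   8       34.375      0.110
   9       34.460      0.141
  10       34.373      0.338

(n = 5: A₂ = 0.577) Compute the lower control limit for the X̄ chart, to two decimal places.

34.24

X̄̄ = (34.449 + 34.304 + 34.420 + 34.385 + 34.427 + 34.370 + 34.265 + 34.375 + 34.460 + 34.373) / 10 = 343.8280 / 10 = 34.3828
R̄ = (0.196 + 0.107 + 0.292 + 0.360 + 0.359 + 0.276 + 0.266 + 0.110 + 0.141 + 0.338) / 10 = 2.4450 / 10 = 0.2445
LCL = X̄̄ − A₂·R̄ = 34.3828 − 0.577 × 0.2445 = 34.2417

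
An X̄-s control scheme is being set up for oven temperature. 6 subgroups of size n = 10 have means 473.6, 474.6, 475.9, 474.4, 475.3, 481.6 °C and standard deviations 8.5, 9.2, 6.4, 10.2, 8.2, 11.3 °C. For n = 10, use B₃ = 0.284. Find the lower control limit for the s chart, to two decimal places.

s̄ = (8.5 + 9.2 + 6.4 + 10.2 + 8.2 + 11.3) / 6 = 8.9667
LCL_s = B₃·s̄ = 0.284 × 8.9667 = 2.5465

2.55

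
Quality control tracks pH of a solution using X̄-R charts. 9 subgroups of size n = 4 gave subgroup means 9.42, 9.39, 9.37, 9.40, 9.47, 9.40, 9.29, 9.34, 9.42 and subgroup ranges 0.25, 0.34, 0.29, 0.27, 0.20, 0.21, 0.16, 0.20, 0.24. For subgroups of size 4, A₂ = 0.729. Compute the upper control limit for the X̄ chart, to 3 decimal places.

X̄̄ = (9.42 + 9.39 + 9.37 + 9.40 + 9.47 + 9.40 + 9.29 + 9.34 + 9.42) / 9 = 84.5000 / 9 = 9.3889
R̄ = (0.25 + 0.34 + 0.29 + 0.27 + 0.20 + 0.21 + 0.16 + 0.20 + 0.24) / 9 = 2.1600 / 9 = 0.2400
UCL = X̄̄ + A₂·R̄ = 9.3889 + 0.729 × 0.2400 = 9.5638

9.564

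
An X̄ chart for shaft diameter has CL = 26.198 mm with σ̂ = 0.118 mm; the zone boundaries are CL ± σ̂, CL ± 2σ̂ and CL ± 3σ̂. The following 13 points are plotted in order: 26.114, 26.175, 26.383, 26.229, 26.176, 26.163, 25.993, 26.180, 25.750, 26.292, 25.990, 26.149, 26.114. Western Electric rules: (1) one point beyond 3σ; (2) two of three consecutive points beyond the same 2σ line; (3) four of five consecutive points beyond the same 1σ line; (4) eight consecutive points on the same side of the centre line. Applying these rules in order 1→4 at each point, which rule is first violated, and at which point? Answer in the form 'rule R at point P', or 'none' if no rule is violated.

Zone of each point (C = within 1σ̂, B = 1σ̂–2σ̂, A = 2σ̂–3σ̂, * = beyond 3σ̂; sign = side of CL): 1:-C, 2:-C, 3:+B, 4:+C, 5:-C, 6:-C, 7:-B, 8:-C, 9:-*, 10:+C, 11:-B, 12:-C, 13:-C
Rule 1 (one point beyond the 3σ limits) is satisfied at point 9.

rule 1 at point 9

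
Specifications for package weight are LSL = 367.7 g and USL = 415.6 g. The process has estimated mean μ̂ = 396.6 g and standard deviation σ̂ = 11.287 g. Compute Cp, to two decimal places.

Cp = (USL − LSL) / (6σ̂) = (415.6 − 367.7) / (6 × 11.287) = 47.9000 / 67.7220 = 0.7073

0.71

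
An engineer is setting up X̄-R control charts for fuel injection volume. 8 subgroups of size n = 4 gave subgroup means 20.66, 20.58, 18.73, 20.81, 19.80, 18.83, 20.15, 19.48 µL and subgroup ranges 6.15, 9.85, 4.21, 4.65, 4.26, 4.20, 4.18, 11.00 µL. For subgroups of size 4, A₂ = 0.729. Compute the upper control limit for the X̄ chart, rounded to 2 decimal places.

X̄̄ = (20.66 + 20.58 + 18.73 + 20.81 + 19.80 + 18.83 + 20.15 + 19.48) / 8 = 159.0400 / 8 = 19.8800
R̄ = (6.15 + 9.85 + 4.21 + 4.65 + 4.26 + 4.20 + 4.18 + 11.00) / 8 = 48.5000 / 8 = 6.0625
UCL = X̄̄ + A₂·R̄ = 19.8800 + 0.729 × 6.0625 = 24.2996

24.30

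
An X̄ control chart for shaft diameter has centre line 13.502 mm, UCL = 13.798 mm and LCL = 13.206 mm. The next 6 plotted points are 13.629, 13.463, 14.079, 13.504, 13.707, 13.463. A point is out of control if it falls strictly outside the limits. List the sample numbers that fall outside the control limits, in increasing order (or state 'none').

Compare each point to [13.206, 13.798]: sample 3 = 14.079 > UCL.

3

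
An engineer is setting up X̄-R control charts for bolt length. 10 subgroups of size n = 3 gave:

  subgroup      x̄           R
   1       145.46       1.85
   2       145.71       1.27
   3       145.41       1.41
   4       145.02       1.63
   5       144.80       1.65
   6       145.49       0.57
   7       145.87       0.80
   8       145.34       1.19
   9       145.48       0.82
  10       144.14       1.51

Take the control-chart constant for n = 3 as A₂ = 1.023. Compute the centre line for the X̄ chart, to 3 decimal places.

X̄̄ = (145.46 + 145.71 + 145.41 + 145.02 + 144.80 + 145.49 + 145.87 + 145.34 + 145.48 + 144.14) / 10 = 1452.7200 / 10 = 145.2720
CL = X̄̄ = 145.2720

145.272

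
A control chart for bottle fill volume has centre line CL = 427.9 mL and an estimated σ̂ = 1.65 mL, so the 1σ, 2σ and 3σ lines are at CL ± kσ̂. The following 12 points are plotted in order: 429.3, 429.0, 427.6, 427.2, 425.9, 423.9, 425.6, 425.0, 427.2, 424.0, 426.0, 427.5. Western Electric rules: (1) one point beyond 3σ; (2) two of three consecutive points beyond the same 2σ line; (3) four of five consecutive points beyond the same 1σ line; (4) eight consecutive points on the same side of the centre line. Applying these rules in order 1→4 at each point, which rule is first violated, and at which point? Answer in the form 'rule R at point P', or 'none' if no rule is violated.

rule 3 at point 8

Zone of each point (C = within 1σ̂, B = 1σ̂–2σ̂, A = 2σ̂–3σ̂, * = beyond 3σ̂; sign = side of CL): 1:+C, 2:+C, 3:-C, 4:-C, 5:-B, 6:-A, 7:-B, 8:-B, 9:-C, 10:-A, 11:-B, 12:-C
Rule 3 (four of five consecutive points beyond the same 1σ limit) is satisfied at point 8.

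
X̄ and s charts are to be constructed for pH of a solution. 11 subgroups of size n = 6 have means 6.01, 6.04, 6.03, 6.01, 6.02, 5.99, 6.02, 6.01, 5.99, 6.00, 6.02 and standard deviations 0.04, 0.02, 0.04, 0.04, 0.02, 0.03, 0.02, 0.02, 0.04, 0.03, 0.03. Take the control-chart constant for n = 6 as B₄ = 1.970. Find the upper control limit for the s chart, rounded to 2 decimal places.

s̄ = (0.04 + 0.02 + 0.04 + 0.04 + 0.02 + 0.03 + 0.02 + 0.02 + 0.04 + 0.03 + 0.03) / 11 = 0.0300
UCL_s = B₄·s̄ = 1.970 × 0.0300 = 0.0591

0.06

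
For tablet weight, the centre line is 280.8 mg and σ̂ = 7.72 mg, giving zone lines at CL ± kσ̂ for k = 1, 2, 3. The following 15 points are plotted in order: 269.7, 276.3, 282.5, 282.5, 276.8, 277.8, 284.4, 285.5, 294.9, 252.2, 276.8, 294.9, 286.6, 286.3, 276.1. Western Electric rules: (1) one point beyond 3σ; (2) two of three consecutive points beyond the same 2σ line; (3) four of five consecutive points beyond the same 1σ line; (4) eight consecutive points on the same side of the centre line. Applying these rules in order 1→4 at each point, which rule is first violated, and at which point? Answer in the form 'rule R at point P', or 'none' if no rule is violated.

Zone of each point (C = within 1σ̂, B = 1σ̂–2σ̂, A = 2σ̂–3σ̂, * = beyond 3σ̂; sign = side of CL): 1:-B, 2:-C, 3:+C, 4:+C, 5:-C, 6:-C, 7:+C, 8:+C, 9:+B, 10:-*, 11:-C, 12:+B, 13:+C, 14:+C, 15:-C
Rule 1 (one point beyond the 3σ limits) is satisfied at point 10.

rule 1 at point 10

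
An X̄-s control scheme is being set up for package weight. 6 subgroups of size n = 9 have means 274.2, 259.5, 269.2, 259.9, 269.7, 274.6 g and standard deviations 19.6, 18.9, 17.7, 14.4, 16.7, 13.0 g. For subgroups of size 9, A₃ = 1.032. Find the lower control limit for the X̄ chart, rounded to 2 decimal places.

250.60

X̄̄ = (274.2 + 259.5 + 269.2 + 259.9 + 269.7 + 274.6) / 6 = 267.8500
s̄ = (19.6 + 18.9 + 17.7 + 14.4 + 16.7 + 13.0) / 6 = 16.7167
LCL = X̄̄ − A₃·s̄ = 267.8500 − 1.032 × 16.7167 = 250.5984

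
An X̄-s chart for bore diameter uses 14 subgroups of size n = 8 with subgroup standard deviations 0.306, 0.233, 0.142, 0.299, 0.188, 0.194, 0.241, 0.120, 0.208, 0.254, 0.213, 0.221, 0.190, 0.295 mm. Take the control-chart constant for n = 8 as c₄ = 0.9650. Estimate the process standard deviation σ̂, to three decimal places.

0.230

s̄ = (0.306 + 0.233 + 0.142 + 0.299 + 0.188 + 0.194 + 0.241 + 0.120 + 0.208 + 0.254 + 0.213 + 0.221 + 0.190 + 0.295) / 14 = 0.2217
σ̂ = s̄ / c₄ = 0.2217 / 0.9650 = 0.2298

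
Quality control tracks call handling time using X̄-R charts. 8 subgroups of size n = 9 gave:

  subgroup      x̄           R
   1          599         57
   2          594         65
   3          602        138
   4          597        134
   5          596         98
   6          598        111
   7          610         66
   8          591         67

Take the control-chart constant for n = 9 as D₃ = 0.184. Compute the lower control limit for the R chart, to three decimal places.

16.928

R̄ = (57 + 65 + 138 + 134 + 98 + 111 + 66 + 67) / 8 = 736.0000 / 8 = 92.0000
LCL_R = D₃·R̄ = 0.184 × 92.0000 = 16.9280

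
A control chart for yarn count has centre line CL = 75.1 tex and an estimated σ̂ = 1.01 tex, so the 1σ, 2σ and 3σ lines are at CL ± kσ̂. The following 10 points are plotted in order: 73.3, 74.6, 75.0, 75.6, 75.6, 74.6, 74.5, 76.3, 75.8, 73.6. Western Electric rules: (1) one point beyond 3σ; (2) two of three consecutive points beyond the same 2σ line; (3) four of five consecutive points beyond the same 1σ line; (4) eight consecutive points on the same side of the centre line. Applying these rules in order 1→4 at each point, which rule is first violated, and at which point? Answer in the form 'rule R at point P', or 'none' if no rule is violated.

Zone of each point (C = within 1σ̂, B = 1σ̂–2σ̂, A = 2σ̂–3σ̂, * = beyond 3σ̂; sign = side of CL): 1:-B, 2:-C, 3:-C, 4:+C, 5:+C, 6:-C, 7:-C, 8:+B, 9:+C, 10:-B
No rule fires across all 10 points.

none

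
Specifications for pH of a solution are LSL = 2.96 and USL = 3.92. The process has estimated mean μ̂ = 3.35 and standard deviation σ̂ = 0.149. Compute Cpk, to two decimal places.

Cpu = (USL − μ̂) / (3σ̂) = (3.92 − 3.35) / (3 × 0.149) = 1.2752; Cpl = (μ̂ − LSL) / (3σ̂) = (3.35 − 2.96) / (3 × 0.149) = 0.8725; Cpk = min(Cpu, Cpl) = 0.8725

0.87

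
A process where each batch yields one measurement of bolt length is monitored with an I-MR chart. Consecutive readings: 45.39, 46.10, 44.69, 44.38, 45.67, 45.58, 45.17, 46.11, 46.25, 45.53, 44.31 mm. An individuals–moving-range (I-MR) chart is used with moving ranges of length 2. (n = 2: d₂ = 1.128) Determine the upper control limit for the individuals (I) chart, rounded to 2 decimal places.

47.31

X̄ = (45.39 + 46.10 + 44.69 + 44.38 + 45.67 + 45.58 + 45.17 + 46.11 + 46.25 + 45.53 + 44.31) / 11 = 45.3800
Moving ranges: 0.71, 1.41, 0.31, 1.29, 0.09, 0.41, 0.94, 0.14, 0.72, 1.22; M̄R̄ = 7.2400 / 10 = 0.7240
UCL = X̄ + 3·M̄R̄/d₂ = 45.3800 + 3 × 0.7240 / 1.128 = 47.3055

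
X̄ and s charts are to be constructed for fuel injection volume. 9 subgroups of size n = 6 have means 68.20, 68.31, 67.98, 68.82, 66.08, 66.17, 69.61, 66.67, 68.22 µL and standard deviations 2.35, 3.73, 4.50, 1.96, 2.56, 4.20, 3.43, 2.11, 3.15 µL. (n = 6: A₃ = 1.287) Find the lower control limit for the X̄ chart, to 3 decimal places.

X̄̄ = (68.20 + 68.31 + 67.98 + 68.82 + 66.08 + 66.17 + 69.61 + 66.67 + 68.22) / 9 = 67.7844
s̄ = (2.35 + 3.73 + 4.50 + 1.96 + 2.56 + 4.20 + 3.43 + 2.11 + 3.15) / 9 = 3.1100
LCL = X̄̄ − A₃·s̄ = 67.7844 − 1.287 × 3.1100 = 63.7819

63.782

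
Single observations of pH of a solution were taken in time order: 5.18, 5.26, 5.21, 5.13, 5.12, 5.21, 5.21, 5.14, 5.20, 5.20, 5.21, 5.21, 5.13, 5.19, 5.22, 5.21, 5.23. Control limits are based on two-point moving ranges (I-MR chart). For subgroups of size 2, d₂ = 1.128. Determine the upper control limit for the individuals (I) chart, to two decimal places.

5.30

X̄ = (5.18 + 5.26 + 5.21 + 5.13 + 5.12 + 5.21 + 5.21 + 5.14 + 5.20 + 5.20 + 5.21 + 5.21 + 5.13 + 5.19 + 5.22 + 5.21 + 5.23) / 17 = 5.1918
Moving ranges: 0.08, 0.05, 0.08, 0.01, 0.09, 0.00, 0.07, 0.06, 0.00, 0.01, 0.00, 0.08, 0.06, 0.03, 0.01, 0.02; M̄R̄ = 0.6500 / 16 = 0.0406
UCL = X̄ + 3·M̄R̄/d₂ = 5.1918 + 3 × 0.0406 / 1.128 = 5.2998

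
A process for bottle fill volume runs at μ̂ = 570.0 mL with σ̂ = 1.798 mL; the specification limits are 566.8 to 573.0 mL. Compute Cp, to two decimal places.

Cp = (USL − LSL) / (6σ̂) = (573.0 − 566.8) / (6 × 1.798) = 6.2000 / 10.7880 = 0.5747

0.57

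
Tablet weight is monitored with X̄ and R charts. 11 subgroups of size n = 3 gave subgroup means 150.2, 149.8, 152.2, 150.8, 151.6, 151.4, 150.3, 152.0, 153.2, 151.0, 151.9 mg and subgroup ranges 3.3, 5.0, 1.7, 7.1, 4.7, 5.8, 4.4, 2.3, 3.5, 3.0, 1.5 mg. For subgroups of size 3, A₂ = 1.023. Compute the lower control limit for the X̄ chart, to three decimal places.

147.375

X̄̄ = (150.2 + 149.8 + 152.2 + 150.8 + 151.6 + 151.4 + 150.3 + 152.0 + 153.2 + 151.0 + 151.9) / 11 = 1664.4000 / 11 = 151.3091
R̄ = (3.3 + 5.0 + 1.7 + 7.1 + 4.7 + 5.8 + 4.4 + 2.3 + 3.5 + 3.0 + 1.5) / 11 = 42.3000 / 11 = 3.8455
LCL = X̄̄ − A₂·R̄ = 151.3091 − 1.023 × 3.8455 = 147.3752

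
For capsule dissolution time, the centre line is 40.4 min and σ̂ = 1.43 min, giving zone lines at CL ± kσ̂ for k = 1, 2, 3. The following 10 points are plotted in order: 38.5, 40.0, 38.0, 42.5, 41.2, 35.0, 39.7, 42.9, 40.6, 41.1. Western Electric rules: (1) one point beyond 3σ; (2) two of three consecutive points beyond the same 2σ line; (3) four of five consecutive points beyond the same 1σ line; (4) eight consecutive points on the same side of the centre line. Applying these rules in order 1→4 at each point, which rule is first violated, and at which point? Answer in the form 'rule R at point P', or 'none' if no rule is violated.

rule 1 at point 6

Zone of each point (C = within 1σ̂, B = 1σ̂–2σ̂, A = 2σ̂–3σ̂, * = beyond 3σ̂; sign = side of CL): 1:-B, 2:-C, 3:-B, 4:+B, 5:+C, 6:-*, 7:-C, 8:+B, 9:+C, 10:+C
Rule 1 (one point beyond the 3σ limits) is satisfied at point 6.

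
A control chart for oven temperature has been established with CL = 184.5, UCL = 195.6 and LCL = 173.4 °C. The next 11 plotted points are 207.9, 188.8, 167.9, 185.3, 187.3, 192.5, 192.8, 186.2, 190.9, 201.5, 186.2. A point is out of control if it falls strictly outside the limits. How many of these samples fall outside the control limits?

Compare each point to [173.4, 195.6]: sample 1 = 207.9 > UCL; sample 3 = 167.9 < LCL; sample 10 = 201.5 > UCL.

3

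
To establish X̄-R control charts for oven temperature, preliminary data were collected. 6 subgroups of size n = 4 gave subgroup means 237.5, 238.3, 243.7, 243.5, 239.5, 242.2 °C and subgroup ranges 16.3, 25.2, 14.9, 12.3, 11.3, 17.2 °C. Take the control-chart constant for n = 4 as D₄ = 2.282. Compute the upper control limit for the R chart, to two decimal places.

36.97

R̄ = (16.3 + 25.2 + 14.9 + 12.3 + 11.3 + 17.2) / 6 = 97.2000 / 6 = 16.2000
UCL_R = D₄·R̄ = 2.282 × 16.2000 = 36.9684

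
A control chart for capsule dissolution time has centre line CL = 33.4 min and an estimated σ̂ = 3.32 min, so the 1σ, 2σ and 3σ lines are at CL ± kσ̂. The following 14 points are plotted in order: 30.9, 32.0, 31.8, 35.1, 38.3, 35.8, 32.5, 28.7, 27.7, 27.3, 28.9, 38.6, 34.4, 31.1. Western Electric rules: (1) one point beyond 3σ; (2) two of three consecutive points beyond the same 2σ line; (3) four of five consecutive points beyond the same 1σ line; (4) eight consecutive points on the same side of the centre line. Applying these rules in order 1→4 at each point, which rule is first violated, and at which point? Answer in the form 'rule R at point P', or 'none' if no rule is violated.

Zone of each point (C = within 1σ̂, B = 1σ̂–2σ̂, A = 2σ̂–3σ̂, * = beyond 3σ̂; sign = side of CL): 1:-C, 2:-C, 3:-C, 4:+C, 5:+B, 6:+C, 7:-C, 8:-B, 9:-B, 10:-B, 11:-B, 12:+B, 13:+C, 14:-C
Rule 3 (four of five consecutive points beyond the same 1σ limit) is satisfied at point 11.

rule 3 at point 11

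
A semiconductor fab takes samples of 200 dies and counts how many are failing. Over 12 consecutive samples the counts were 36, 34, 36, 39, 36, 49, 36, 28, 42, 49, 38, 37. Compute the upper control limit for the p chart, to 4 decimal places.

p̄ = Σdᵢ / (k·n) = 460 / (12 × 200) = 0.19167
UCL = p̄ + 3·√(p̄(1−p̄)/n) = 0.19167 + 3 × √(0.19167×0.80833/200) = 0.19167 + 3 × 0.02783 = 0.27516

0.2752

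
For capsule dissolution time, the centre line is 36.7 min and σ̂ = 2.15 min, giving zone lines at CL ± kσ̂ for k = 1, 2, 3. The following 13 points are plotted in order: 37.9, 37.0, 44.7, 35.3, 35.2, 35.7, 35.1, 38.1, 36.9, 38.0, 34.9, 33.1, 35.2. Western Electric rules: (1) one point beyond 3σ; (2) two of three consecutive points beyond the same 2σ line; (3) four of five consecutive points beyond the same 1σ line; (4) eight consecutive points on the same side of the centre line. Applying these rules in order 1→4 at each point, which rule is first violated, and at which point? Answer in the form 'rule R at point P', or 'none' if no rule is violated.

rule 1 at point 3

Zone of each point (C = within 1σ̂, B = 1σ̂–2σ̂, A = 2σ̂–3σ̂, * = beyond 3σ̂; sign = side of CL): 1:+C, 2:+C, 3:+*, 4:-C, 5:-C, 6:-C, 7:-C, 8:+C, 9:+C, 10:+C, 11:-C, 12:-B, 13:-C
Rule 1 (one point beyond the 3σ limits) is satisfied at point 3.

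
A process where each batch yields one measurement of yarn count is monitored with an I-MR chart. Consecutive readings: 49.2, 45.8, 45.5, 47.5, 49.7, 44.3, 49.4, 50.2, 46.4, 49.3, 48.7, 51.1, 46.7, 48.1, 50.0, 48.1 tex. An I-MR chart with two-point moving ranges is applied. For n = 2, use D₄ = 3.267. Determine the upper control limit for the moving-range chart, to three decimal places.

Moving ranges: 3.4, 0.3, 2.0, 2.2, 5.4, 5.1, 0.8, 3.8, 2.9, 0.6, 2.4, 4.4, 1.4, 1.9, 1.9; M̄R̄ = 38.5000 / 15 = 2.5667
UCL_MR = D₄·M̄R̄ = 3.267 × 2.5667 = 8.3853

8.385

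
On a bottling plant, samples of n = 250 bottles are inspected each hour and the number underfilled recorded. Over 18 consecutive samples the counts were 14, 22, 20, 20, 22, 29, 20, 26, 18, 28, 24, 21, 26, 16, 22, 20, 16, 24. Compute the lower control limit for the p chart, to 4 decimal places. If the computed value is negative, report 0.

0.0330

p̄ = Σdᵢ / (k·n) = 388 / (18 × 250) = 0.08622
LCL = p̄ − 3·√(p̄(1−p̄)/n) = 0.08622 − 3 × 0.01775 = 0.03296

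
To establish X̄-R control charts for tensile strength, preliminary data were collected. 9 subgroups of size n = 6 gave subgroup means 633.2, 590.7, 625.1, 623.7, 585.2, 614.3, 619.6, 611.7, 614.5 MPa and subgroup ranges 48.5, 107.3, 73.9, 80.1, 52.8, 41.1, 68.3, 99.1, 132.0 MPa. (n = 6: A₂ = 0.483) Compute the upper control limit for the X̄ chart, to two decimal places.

650.84

X̄̄ = (633.2 + 590.7 + 625.1 + 623.7 + 585.2 + 614.3 + 619.6 + 611.7 + 614.5) / 9 = 5518.0000 / 9 = 613.1111
R̄ = (48.5 + 107.3 + 73.9 + 80.1 + 52.8 + 41.1 + 68.3 + 99.1 + 132.0) / 9 = 703.1000 / 9 = 78.1222
UCL = X̄̄ + A₂·R̄ = 613.1111 + 0.483 × 78.1222 = 650.8441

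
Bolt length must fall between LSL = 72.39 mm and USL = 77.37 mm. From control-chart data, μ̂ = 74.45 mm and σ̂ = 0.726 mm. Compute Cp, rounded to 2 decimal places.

1.14

Cp = (USL − LSL) / (6σ̂) = (77.37 − 72.39) / (6 × 0.726) = 4.9800 / 4.3560 = 1.1433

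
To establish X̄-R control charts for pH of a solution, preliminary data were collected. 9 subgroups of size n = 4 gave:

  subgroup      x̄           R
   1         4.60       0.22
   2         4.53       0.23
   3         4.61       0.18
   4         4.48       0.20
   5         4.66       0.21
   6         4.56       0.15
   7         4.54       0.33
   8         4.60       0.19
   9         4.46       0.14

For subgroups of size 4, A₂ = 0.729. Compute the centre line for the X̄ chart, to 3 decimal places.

4.560

X̄̄ = (4.60 + 4.53 + 4.61 + 4.48 + 4.66 + 4.56 + 4.54 + 4.60 + 4.46) / 9 = 41.0400 / 9 = 4.5600
CL = X̄̄ = 4.5600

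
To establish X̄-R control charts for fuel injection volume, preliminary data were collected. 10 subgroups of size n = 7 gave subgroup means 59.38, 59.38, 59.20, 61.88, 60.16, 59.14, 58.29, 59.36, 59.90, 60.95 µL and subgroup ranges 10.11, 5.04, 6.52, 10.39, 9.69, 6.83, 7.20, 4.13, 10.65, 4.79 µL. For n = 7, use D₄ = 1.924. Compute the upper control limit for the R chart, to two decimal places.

R̄ = (10.11 + 5.04 + 6.52 + 10.39 + 9.69 + 6.83 + 7.20 + 4.13 + 10.65 + 4.79) / 10 = 75.3500 / 10 = 7.5350
UCL_R = D₄·R̄ = 1.924 × 7.5350 = 14.4973

14.50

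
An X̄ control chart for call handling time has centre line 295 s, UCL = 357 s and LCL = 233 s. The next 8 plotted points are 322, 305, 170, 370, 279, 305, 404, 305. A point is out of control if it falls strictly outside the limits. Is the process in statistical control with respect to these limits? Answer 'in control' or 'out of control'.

Compare each point to [233, 357]: sample 3 = 170 < LCL; sample 4 = 370 > UCL; sample 7 = 404 > UCL.

out of control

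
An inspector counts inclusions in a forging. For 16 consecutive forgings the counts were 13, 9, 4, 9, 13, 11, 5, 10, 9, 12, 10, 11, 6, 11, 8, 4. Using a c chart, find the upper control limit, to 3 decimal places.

18.094

c̄ = (13 + 9 + 4 + 9 + 13 + 11 + 5 + 10 + 9 + 12 + 10 + 11 + 6 + 11 + 8 + 4) / 16 = 145 / 16 = 9.0625
UCL = c̄ + 3√c̄ = 9.0625 + 3 × √9.0625 = 9.0625 + 3 × 3.0104 = 18.0937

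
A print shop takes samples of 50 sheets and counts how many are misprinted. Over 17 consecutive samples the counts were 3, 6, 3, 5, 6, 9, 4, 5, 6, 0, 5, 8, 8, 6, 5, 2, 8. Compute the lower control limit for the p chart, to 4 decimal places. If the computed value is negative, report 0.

0.0000

p̄ = Σdᵢ / (k·n) = 89 / (17 × 50) = 0.10471
LCL = p̄ − 3·√(p̄(1−p̄)/n) = 0.10471 − 3 × 0.04330 = -0.02519 → 0 (negative, so LCL = 0)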